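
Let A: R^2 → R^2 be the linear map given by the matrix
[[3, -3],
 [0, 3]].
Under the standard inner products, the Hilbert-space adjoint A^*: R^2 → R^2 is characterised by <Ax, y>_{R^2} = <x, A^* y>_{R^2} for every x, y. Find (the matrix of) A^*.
A^* = A^T =
[[3, 0],
 [-3, 3]]

For real matrices with standard dot products, the defining identity <Ax, y> = <x, A^* y> gives (Ax)^T y = x^T (A^*) y, i.e. x^T A^T y = x^T (A^*) y. Since this holds for all x, y, we must have A^* = A^T. Therefore
A^* =
[[3, 0],
 [-3, 3]].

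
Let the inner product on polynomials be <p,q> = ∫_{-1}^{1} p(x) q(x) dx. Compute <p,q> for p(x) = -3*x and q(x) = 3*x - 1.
<p,q> = -6

Expand the product: p(x)·q(x) = -9*x^2 + 3*x.
∫_{-1}^{1} of each monomial x^k gives [2/(k+1) if k even, 0 if k odd]. Integrating term-by-term (or equivalently evaluating the antiderivative F(x) = -3*x^3 + 3*x^2/2 at the endpoints):
  F(1) − F(−1) = -3/2 − (9/2) = -6.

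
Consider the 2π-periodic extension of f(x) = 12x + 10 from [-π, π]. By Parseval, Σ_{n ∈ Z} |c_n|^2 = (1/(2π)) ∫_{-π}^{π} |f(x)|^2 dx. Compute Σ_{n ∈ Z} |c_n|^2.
Σ |c_n|^2 = 48π^2 + 100

Expand and integrate term by term over [-π, π]:
  ∫ (12x)^2 dx = 144·(2π^3/3); ∫ 2·12·(10)·x dx = 0 (odd integrand); ∫ 10^2 dx = 100·2π.
So (1/(2π)) ∫_{-π}^{π} (12x + 10)^2 dx = 144π^2/3 + 100 = 48π^2 + 100.
Parseval ⇒ Σ |c_n|^2 = 48π^2 + 100.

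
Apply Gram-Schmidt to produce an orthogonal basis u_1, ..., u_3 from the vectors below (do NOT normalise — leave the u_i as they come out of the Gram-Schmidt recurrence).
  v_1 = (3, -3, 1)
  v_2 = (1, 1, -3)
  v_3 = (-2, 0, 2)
Orthogonal basis:
  u_1 = (3, -3, 1)
  u_2 = (28/19, 10/19, -54/19)
  u_3 = (-4/25, -1/5, -3/25)

Apply the Gram-Schmidt recurrence
  u_1 = v_1
  u_i = v_i − Σ_{j<i} ((v_i · u_j) / (u_j · u_j)) · u_j.

Step by step this gives:
  u_1 = (3, -3, 1)
  u_2 = (28/19, 10/19, -54/19)
  u_3 = (-4/25, -1/5, -3/25)

Orthogonality check:
  u_2 · u_1 = 0 (should be 0)
  u_3 · u_1 = 0 (should be 0)
  u_3 · u_2 = 0 (should be 0)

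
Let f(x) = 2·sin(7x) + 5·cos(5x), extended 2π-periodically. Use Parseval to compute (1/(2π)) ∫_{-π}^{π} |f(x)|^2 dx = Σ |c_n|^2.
Σ |c_n|^2 = 29/2

Expand |f|^2 and use orthogonality of {sin(nx), cos(mx)} on [-π, π]:
  ∫_{-π}^{π} sin(nx)^2 dx = π, ∫ cos(mx)^2 dx = π, and cross terms integrate to 0.
So ∫_{-π}^{π} f(x)^2 dx = 2^2 · π + 5^2 · π = (4 + 25)π.
Divide by 2π: (4 + 25)/2 = 29/2.
By Parseval, this equals Σ |c_n|^2.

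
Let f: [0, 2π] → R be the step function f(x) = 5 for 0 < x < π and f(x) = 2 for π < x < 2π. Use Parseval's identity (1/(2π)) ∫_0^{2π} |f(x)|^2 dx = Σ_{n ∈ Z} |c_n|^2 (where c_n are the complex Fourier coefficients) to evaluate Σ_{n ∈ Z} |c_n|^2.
Σ |c_n|^2 = 29/2

Parseval equates the L^2 energy of f (normalised by 1/(2π)) with the ℓ^2 sum of its Fourier coefficients: (1/(2π)) ∫_0^{2π} |f|^2 = Σ |c_n|^2.
Compute the left side: (1/(2π)) [∫_0^π 5^2 dx + ∫_π^{2π} 2^2 dx] = (1/(2π)) · (25π + 4π) = (25 + 4)/2 = 29/2.
So Σ_{n ∈ Z} |c_n|^2 = 29/2.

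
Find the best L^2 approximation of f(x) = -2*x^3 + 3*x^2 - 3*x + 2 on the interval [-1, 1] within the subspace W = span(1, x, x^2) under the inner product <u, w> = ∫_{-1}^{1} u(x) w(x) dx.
g(x) = 3*x^2 - 21*x/5 + 2

The best approximation g ∈ W is the orthogonal projection of f onto W. Writing g = a_0 + a_1 x + a_2 x^2, the coefficients solve the normal equations G · a = b where
  G_{ij} = <φ_i, φ_j> and b_i = <f, φ_i>, with φ_0 = 1, φ_1 = x, φ_2 = x^2.
G =
  [2, 0, 2/3]
  [0, 2/3, 0]
  [2/3, 0, 2/5],
b = (6, -14/5, 38/15).
Solving gives a_0 = 2, a_1 = -21/5, a_2 = 3, so
  g(x) = 3*x^2 - 21*x/5 + 2.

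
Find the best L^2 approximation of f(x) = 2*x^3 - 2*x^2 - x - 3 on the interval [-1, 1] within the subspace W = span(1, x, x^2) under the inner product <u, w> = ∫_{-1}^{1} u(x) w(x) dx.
g(x) = -2*x^2 + x/5 - 3

The best approximation g ∈ W is the orthogonal projection of f onto W. Writing g = a_0 + a_1 x + a_2 x^2, the coefficients solve the normal equations G · a = b where
  G_{ij} = <φ_i, φ_j> and b_i = <f, φ_i>, with φ_0 = 1, φ_1 = x, φ_2 = x^2.
G =
  [2, 0, 2/3]
  [0, 2/3, 0]
  [2/3, 0, 2/5],
b = (-22/3, 2/15, -14/5).
Solving gives a_0 = -3, a_1 = 1/5, a_2 = -2, so
  g(x) = -2*x^2 + x/5 - 3.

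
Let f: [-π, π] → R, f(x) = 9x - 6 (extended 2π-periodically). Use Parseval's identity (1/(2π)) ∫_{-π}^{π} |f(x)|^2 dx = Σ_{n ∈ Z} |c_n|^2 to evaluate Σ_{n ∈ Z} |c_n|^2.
Σ |c_n|^2 = 27π^2 + 36

Expand and integrate term by term over [-π, π]:
  ∫ (9x)^2 dx = 81·(2π^3/3); ∫ 2·9·(-6)·x dx = 0 (odd integrand); ∫ (-6)^2 dx = 36·2π.
So (1/(2π)) ∫_{-π}^{π} (9x - 6)^2 dx = 81π^2/3 + 36 = 27π^2 + 36.
Parseval ⇒ Σ |c_n|^2 = 27π^2 + 36.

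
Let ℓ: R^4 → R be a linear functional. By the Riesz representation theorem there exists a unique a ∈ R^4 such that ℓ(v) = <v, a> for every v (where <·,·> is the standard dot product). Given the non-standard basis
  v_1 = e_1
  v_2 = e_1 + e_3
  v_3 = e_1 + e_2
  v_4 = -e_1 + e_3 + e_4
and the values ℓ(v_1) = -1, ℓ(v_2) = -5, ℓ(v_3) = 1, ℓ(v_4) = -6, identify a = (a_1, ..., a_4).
a = (-1, 2, -4, -3)

Write a = (a_1, ..., a_4) in the standard basis. For each basis vector v_i, ℓ(v_i) = <v_i, a> is a linear equation in the a_j's. Collect the n equations into a matrix system V a = ℓ, where row i of V is v_i (expressed in the standard basis). Since V is invertible (lower-triangular with 1s on the diagonal, up to permutation), solve by back-substitution:
  V =
[[1, 0, 0, 0],
 [1, 0, 1, 0],
 [1, 1, 0, 0],
 [-1, 0, 1, 1]]
  V a = (-1, -5, 1, -6)
Solving gives a = (-1, 2, -4, -3).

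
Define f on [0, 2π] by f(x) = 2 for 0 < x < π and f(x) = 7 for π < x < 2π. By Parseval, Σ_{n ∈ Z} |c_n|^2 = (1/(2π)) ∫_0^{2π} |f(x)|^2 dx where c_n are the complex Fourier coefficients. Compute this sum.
Σ |c_n|^2 = 53/2

Parseval equates the L^2 energy of f (normalised by 1/(2π)) with the ℓ^2 sum of its Fourier coefficients: (1/(2π)) ∫_0^{2π} |f|^2 = Σ |c_n|^2.
Compute the left side: (1/(2π)) [∫_0^π 2^2 dx + ∫_π^{2π} 7^2 dx] = (1/(2π)) · (4π + 49π) = (4 + 49)/2 = 53/2.
So Σ_{n ∈ Z} |c_n|^2 = 53/2.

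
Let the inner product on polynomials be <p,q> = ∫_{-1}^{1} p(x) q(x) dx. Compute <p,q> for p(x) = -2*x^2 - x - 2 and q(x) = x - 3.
<p,q> = 46/3

Expand the product: p(x)·q(x) = -2*x^3 + 5*x^2 + x + 6.
∫_{-1}^{1} of each monomial x^k gives [2/(k+1) if k even, 0 if k odd]. Integrating term-by-term (or equivalently evaluating the antiderivative F(x) = -x^4/2 + 5*x^3/3 + x^2/2 + 6*x at the endpoints):
  F(1) − F(−1) = 23/3 − (-23/3) = 46/3.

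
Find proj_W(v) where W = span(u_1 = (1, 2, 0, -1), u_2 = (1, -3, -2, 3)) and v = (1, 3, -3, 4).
proj_W(v) = (233/74, 23/37, -84/37, 103/74)

Set up U = [u_1 | ... | u_2] ∈ R^(4×2). The projector onto W = col(U) is P = U (U^T U)^(-1) U^T.
Compute U^T U =
  [6, -8]
  [-8, 23],
and U^T v = (3, 10).
Solve U^T U · c = U^T v for the coefficients: c = (149/74, 42/37). The projection is proj_W(v) = U c.
Check: (v - proj_W(v)) · u_1 = 0  (should be 0).
Check: (v - proj_W(v)) · u_2 = 0  (should be 0).
Result: proj_W(v) = (233/74, 23/37, -84/37, 103/74).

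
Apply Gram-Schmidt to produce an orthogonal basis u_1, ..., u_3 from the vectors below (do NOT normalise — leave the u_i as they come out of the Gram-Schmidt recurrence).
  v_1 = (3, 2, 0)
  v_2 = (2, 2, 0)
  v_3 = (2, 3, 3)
Orthogonal basis:
  u_1 = (3, 2, 0)
  u_2 = (-4/13, 6/13, 0)
  u_3 = (0, 0, 3)

Apply the Gram-Schmidt recurrence
  u_1 = v_1
  u_i = v_i − Σ_{j<i} ((v_i · u_j) / (u_j · u_j)) · u_j.

Step by step this gives:
  u_1 = (3, 2, 0)
  u_2 = (-4/13, 6/13, 0)
  u_3 = (0, 0, 3)

Orthogonality check:
  u_2 · u_1 = 0 (should be 0)
  u_3 · u_1 = 0 (should be 0)
  u_3 · u_2 = 0 (should be 0)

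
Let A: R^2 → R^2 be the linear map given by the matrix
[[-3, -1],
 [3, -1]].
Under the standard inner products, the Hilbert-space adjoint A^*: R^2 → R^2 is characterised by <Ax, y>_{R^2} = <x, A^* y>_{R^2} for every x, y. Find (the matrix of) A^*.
A^* = A^T =
[[-3, 3],
 [-1, -1]]

For real matrices with standard dot products, the defining identity <Ax, y> = <x, A^* y> gives (Ax)^T y = x^T (A^*) y, i.e. x^T A^T y = x^T (A^*) y. Since this holds for all x, y, we must have A^* = A^T. Therefore
A^* =
[[-3, 3],
 [-1, -1]].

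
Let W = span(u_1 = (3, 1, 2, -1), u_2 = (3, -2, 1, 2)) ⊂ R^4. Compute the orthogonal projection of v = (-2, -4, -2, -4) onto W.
proj_W(v) = (-522/221, -24/221, -298/221, 24/221)

Set up U = [u_1 | ... | u_2] ∈ R^(4×2). The projector onto W = col(U) is P = U (U^T U)^(-1) U^T.
Compute U^T U =
  [15, 7]
  [7, 18],
and U^T v = (-10, -8).
Solve U^T U · c = U^T v for the coefficients: c = (-124/221, -50/221). The projection is proj_W(v) = U c.
Check: (v - proj_W(v)) · u_1 = 0  (should be 0).
Check: (v - proj_W(v)) · u_2 = 0  (should be 0).
Result: proj_W(v) = (-522/221, -24/221, -298/221, 24/221).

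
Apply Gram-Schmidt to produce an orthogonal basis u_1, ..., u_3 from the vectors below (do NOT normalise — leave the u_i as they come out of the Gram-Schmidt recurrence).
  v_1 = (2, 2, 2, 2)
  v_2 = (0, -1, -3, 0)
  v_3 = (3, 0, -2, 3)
Orthogonal basis:
  u_1 = (2, 2, 2, 2)
  u_2 = (1, 0, -2, 1)
  u_3 = (1/3, -1, 1/3, 1/3)

Apply the Gram-Schmidt recurrence
  u_1 = v_1
  u_i = v_i − Σ_{j<i} ((v_i · u_j) / (u_j · u_j)) · u_j.

Step by step this gives:
  u_1 = (2, 2, 2, 2)
  u_2 = (1, 0, -2, 1)
  u_3 = (1/3, -1, 1/3, 1/3)

Orthogonality check:
  u_2 · u_1 = 0 (should be 0)
  u_3 · u_1 = 0 (should be 0)
  u_3 · u_2 = 0 (should be 0)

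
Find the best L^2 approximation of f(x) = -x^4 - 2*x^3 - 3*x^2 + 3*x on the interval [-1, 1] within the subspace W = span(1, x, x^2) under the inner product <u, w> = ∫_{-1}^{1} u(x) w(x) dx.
g(x) = -27*x^2/7 + 9*x/5 + 3/35

The best approximation g ∈ W is the orthogonal projection of f onto W. Writing g = a_0 + a_1 x + a_2 x^2, the coefficients solve the normal equations G · a = b where
  G_{ij} = <φ_i, φ_j> and b_i = <f, φ_i>, with φ_0 = 1, φ_1 = x, φ_2 = x^2.
G =
  [2, 0, 2/3]
  [0, 2/3, 0]
  [2/3, 0, 2/5],
b = (-12/5, 6/5, -52/35).
Solving gives a_0 = 3/35, a_1 = 9/5, a_2 = -27/7, so
  g(x) = -27*x^2/7 + 9*x/5 + 3/35.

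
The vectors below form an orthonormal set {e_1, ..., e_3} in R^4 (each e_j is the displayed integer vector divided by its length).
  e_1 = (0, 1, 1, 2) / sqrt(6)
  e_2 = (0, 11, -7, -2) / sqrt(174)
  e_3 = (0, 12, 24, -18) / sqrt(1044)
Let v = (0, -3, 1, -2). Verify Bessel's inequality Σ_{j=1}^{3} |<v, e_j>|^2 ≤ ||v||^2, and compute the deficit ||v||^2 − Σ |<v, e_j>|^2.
Σ |<v, e_j>|^2 = 14; ||v||^2 = 14; deficit = 0

Write each e_j = u_j / sqrt(<u_j, u_j>) where u_j is the displayed integer vector. Then <v, e_j> = <v, u_j> / sqrt(<u_j, u_j>), so |<v, e_j>|^2 = <v, u_j>^2 / <u_j, u_j>.
Coefficients: <v, e_1> = -6/sqrt(6), <v, e_2> = -36/sqrt(174), <v, e_3> = 24/sqrt(1044).
Square and sum: Σ |<v, e_j>|^2 = 14.
Compute ||v||^2 = v·v = 14.
Deficit = 14 − 14 = 0 ≥ 0, confirming Bessel's inequality. (The deficit equals ||v − Σ <v,e_j> e_j||^2, the squared distance from v to span{e_j}.)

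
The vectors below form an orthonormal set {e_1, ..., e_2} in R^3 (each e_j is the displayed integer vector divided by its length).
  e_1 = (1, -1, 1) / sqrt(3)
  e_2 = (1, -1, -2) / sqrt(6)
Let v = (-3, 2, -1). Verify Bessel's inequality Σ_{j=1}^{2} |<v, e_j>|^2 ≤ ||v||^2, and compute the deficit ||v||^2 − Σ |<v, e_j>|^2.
Σ |<v, e_j>|^2 = 27/2; ||v||^2 = 14; deficit = 1/2

Write each e_j = u_j / sqrt(<u_j, u_j>) where u_j is the displayed integer vector. Then <v, e_j> = <v, u_j> / sqrt(<u_j, u_j>), so |<v, e_j>|^2 = <v, u_j>^2 / <u_j, u_j>.
Coefficients: <v, e_1> = -6/sqrt(3), <v, e_2> = -3/sqrt(6).
Square and sum: Σ |<v, e_j>|^2 = 27/2.
Compute ||v||^2 = v·v = 14.
Deficit = 14 − 27/2 = 1/2 ≥ 0, confirming Bessel's inequality. (The deficit equals ||v − Σ <v,e_j> e_j||^2, the squared distance from v to span{e_j}.)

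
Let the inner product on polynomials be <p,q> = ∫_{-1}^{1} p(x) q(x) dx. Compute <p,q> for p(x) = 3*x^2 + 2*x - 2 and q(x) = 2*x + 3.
<p,q> = -10/3

Expand the product: p(x)·q(x) = 6*x^3 + 13*x^2 + 2*x - 6.
∫_{-1}^{1} of each monomial x^k gives [2/(k+1) if k even, 0 if k odd]. Integrating term-by-term (or equivalently evaluating the antiderivative F(x) = 3*x^4/2 + 13*x^3/3 + x^2 - 6*x at the endpoints):
  F(1) − F(−1) = 5/6 − (25/6) = -10/3.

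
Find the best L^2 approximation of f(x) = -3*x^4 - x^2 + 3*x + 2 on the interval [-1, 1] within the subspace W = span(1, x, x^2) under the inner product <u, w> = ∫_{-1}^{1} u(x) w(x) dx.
g(x) = -25*x^2/7 + 3*x + 79/35

The best approximation g ∈ W is the orthogonal projection of f onto W. Writing g = a_0 + a_1 x + a_2 x^2, the coefficients solve the normal equations G · a = b where
  G_{ij} = <φ_i, φ_j> and b_i = <f, φ_i>, with φ_0 = 1, φ_1 = x, φ_2 = x^2.
G =
  [2, 0, 2/3]
  [0, 2/3, 0]
  [2/3, 0, 2/5],
b = (32/15, 2, 8/105).
Solving gives a_0 = 79/35, a_1 = 3, a_2 = -25/7, so
  g(x) = -25*x^2/7 + 3*x + 79/35.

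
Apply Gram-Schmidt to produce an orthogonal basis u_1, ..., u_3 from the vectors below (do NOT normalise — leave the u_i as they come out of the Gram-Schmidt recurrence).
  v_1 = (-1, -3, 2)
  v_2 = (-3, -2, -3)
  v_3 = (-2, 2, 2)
Orthogonal basis:
  u_1 = (-1, -3, 2)
  u_2 = (-39/14, -19/14, -24/7)
  u_3 = (-58/23, 522/299, 406/299)

Apply the Gram-Schmidt recurrence
  u_1 = v_1
  u_i = v_i − Σ_{j<i} ((v_i · u_j) / (u_j · u_j)) · u_j.

Step by step this gives:
  u_1 = (-1, -3, 2)
  u_2 = (-39/14, -19/14, -24/7)
  u_3 = (-58/23, 522/299, 406/299)

Orthogonality check:
  u_2 · u_1 = 0 (should be 0)
  u_3 · u_1 = 0 (should be 0)
  u_3 · u_2 = 0 (should be 0)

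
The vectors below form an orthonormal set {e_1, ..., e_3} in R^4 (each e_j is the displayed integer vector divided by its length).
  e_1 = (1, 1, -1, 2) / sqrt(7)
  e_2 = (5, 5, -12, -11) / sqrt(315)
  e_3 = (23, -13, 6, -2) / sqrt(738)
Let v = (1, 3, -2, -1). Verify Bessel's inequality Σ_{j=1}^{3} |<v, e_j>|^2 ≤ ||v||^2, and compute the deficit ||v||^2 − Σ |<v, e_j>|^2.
Σ |<v, e_j>|^2 = 525/41; ||v||^2 = 15; deficit = 90/41

Write each e_j = u_j / sqrt(<u_j, u_j>) where u_j is the displayed integer vector. Then <v, e_j> = <v, u_j> / sqrt(<u_j, u_j>), so |<v, e_j>|^2 = <v, u_j>^2 / <u_j, u_j>.
Coefficients: <v, e_1> = 4/sqrt(7), <v, e_2> = 55/sqrt(315), <v, e_3> = -26/sqrt(738).
Square and sum: Σ |<v, e_j>|^2 = 525/41.
Compute ||v||^2 = v·v = 15.
Deficit = 15 − 525/41 = 90/41 ≥ 0, confirming Bessel's inequality. (The deficit equals ||v − Σ <v,e_j> e_j||^2, the squared distance from v to span{e_j}.)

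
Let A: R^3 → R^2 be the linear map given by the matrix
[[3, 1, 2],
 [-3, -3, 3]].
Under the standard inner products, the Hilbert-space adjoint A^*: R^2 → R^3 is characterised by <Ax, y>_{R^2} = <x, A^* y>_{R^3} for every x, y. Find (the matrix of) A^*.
A^* = A^T =
[[3, -3],
 [1, -3],
 [2, 3]]

For real matrices with standard dot products, the defining identity <Ax, y> = <x, A^* y> gives (Ax)^T y = x^T (A^*) y, i.e. x^T A^T y = x^T (A^*) y. Since this holds for all x, y, we must have A^* = A^T. Therefore
A^* =
[[3, -3],
 [1, -3],
 [2, 3]].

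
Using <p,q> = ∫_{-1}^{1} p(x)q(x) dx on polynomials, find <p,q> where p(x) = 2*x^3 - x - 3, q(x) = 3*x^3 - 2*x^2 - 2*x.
<p,q> = 446/105

Expand the product: p(x)·q(x) = 6*x^6 - 4*x^5 - 7*x^4 - 7*x^3 + 8*x^2 + 6*x.
∫_{-1}^{1} of each monomial x^k gives [2/(k+1) if k even, 0 if k odd]. Integrating term-by-term (or equivalently evaluating the antiderivative F(x) = 6*x^7/7 - 2*x^6/3 - 7*x^5/5 - 7*x^4/4 + 8*x^3/3 + 3*x^2 at the endpoints):
  F(1) − F(−1) = 379/140 − (-647/420) = 446/105.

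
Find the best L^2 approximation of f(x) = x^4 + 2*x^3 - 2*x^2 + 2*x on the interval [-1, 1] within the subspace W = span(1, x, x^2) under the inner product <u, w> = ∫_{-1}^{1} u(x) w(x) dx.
g(x) = -8*x^2/7 + 16*x/5 - 3/35

The best approximation g ∈ W is the orthogonal projection of f onto W. Writing g = a_0 + a_1 x + a_2 x^2, the coefficients solve the normal equations G · a = b where
  G_{ij} = <φ_i, φ_j> and b_i = <f, φ_i>, with φ_0 = 1, φ_1 = x, φ_2 = x^2.
G =
  [2, 0, 2/3]
  [0, 2/3, 0]
  [2/3, 0, 2/5],
b = (-14/15, 32/15, -18/35).
Solving gives a_0 = -3/35, a_1 = 16/5, a_2 = -8/7, so
  g(x) = -8*x^2/7 + 16*x/5 - 3/35.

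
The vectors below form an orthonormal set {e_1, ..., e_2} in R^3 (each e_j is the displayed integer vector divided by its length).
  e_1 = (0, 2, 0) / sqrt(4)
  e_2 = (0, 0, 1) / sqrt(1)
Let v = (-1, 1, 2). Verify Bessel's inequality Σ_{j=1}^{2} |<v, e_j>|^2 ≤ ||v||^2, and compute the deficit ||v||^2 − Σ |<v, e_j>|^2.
Σ |<v, e_j>|^2 = 5; ||v||^2 = 6; deficit = 1

Write each e_j = u_j / sqrt(<u_j, u_j>) where u_j is the displayed integer vector. Then <v, e_j> = <v, u_j> / sqrt(<u_j, u_j>), so |<v, e_j>|^2 = <v, u_j>^2 / <u_j, u_j>.
Coefficients: <v, e_1> = 2/sqrt(4), <v, e_2> = 2/sqrt(1).
Square and sum: Σ |<v, e_j>|^2 = 5.
Compute ||v||^2 = v·v = 6.
Deficit = 6 − 5 = 1 ≥ 0, confirming Bessel's inequality. (The deficit equals ||v − Σ <v,e_j> e_j||^2, the squared distance from v to span{e_j}.)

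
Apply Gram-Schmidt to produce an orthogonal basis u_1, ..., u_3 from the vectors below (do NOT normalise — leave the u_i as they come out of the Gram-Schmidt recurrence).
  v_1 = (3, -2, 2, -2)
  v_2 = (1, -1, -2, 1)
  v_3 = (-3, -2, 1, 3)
Orthogonal basis:
  u_1 = (3, -2, 2, -2)
  u_2 = (8/7, -23/21, -40/21, 19/21)
  u_3 = (-120/73, -427/146, 127/73, 321/146)

Apply the Gram-Schmidt recurrence
  u_1 = v_1
  u_i = v_i − Σ_{j<i} ((v_i · u_j) / (u_j · u_j)) · u_j.

Step by step this gives:
  u_1 = (3, -2, 2, -2)
  u_2 = (8/7, -23/21, -40/21, 19/21)
  u_3 = (-120/73, -427/146, 127/73, 321/146)

Orthogonality check:
  u_2 · u_1 = 0 (should be 0)
  u_3 · u_1 = 0 (should be 0)
  u_3 · u_2 = 0 (should be 0)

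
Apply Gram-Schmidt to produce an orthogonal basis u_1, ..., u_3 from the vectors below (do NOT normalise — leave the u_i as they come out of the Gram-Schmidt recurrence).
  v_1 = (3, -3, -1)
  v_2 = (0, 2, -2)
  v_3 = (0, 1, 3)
Orthogonal basis:
  u_1 = (3, -3, -1)
  u_2 = (12/19, 26/19, -42/19)
  u_3 = (24/17, 18/17, 18/17)

Apply the Gram-Schmidt recurrence
  u_1 = v_1
  u_i = v_i − Σ_{j<i} ((v_i · u_j) / (u_j · u_j)) · u_j.

Step by step this gives:
  u_1 = (3, -3, -1)
  u_2 = (12/19, 26/19, -42/19)
  u_3 = (24/17, 18/17, 18/17)

Orthogonality check:
  u_2 · u_1 = 0 (should be 0)
  u_3 · u_1 = 0 (should be 0)
  u_3 · u_2 = 0 (should be 0)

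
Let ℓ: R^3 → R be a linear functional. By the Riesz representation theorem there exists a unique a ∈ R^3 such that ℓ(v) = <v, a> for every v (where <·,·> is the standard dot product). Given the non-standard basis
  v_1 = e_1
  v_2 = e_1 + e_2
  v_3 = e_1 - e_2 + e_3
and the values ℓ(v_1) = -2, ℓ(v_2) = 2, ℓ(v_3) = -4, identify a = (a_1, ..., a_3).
a = (-2, 4, 2)

Write a = (a_1, ..., a_3) in the standard basis. For each basis vector v_i, ℓ(v_i) = <v_i, a> is a linear equation in the a_j's. Collect the n equations into a matrix system V a = ℓ, where row i of V is v_i (expressed in the standard basis). Since V is invertible (lower-triangular with 1s on the diagonal, up to permutation), solve by back-substitution:
  V =
[[1, 0, 0],
 [1, 1, 0],
 [1, -1, 1]]
  V a = (-2, 2, -4)
Solving gives a = (-2, 4, 2).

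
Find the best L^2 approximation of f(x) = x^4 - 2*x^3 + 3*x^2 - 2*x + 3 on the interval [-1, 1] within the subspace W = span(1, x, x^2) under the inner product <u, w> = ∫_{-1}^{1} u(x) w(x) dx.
g(x) = 27*x^2/7 - 16*x/5 + 102/35

The best approximation g ∈ W is the orthogonal projection of f onto W. Writing g = a_0 + a_1 x + a_2 x^2, the coefficients solve the normal equations G · a = b where
  G_{ij} = <φ_i, φ_j> and b_i = <f, φ_i>, with φ_0 = 1, φ_1 = x, φ_2 = x^2.
G =
  [2, 0, 2/3]
  [0, 2/3, 0]
  [2/3, 0, 2/5],
b = (42/5, -32/15, 122/35).
Solving gives a_0 = 102/35, a_1 = -16/5, a_2 = 27/7, so
  g(x) = 27*x^2/7 - 16*x/5 + 102/35.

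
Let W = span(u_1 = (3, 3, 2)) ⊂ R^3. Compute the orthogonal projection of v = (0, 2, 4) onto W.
proj_W(v) = (21/11, 21/11, 14/11)

Set up U = [u_1 | ... | u_1] ∈ R^(3×1). The projector onto W = col(U) is P = U (U^T U)^(-1) U^T.
Compute U^T U =
  [22],
and U^T v = (14).
Solve U^T U · c = U^T v for the coefficients: c = (7/11). The projection is proj_W(v) = U c.
Check: (v - proj_W(v)) · u_1 = 0  (should be 0).
Result: proj_W(v) = (21/11, 21/11, 14/11).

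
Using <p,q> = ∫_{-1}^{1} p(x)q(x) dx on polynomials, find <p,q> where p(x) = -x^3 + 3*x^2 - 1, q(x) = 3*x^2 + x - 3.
<p,q> = 6/5

Expand the product: p(x)·q(x) = -3*x^5 + 8*x^4 + 6*x^3 - 12*x^2 - x + 3.
∫_{-1}^{1} of each monomial x^k gives [2/(k+1) if k even, 0 if k odd]. Integrating term-by-term (or equivalently evaluating the antiderivative F(x) = -x^6/2 + 8*x^5/5 + 3*x^4/2 - 4*x^3 - x^2/2 + 3*x at the endpoints):
  F(1) − F(−1) = 11/10 − (-1/10) = 6/5.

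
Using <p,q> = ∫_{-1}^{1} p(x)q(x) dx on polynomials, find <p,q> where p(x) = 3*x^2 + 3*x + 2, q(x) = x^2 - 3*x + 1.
<p,q> = 38/15

Expand the product: p(x)·q(x) = 3*x^4 - 6*x^3 - 4*x^2 - 3*x + 2.
∫_{-1}^{1} of each monomial x^k gives [2/(k+1) if k even, 0 if k odd]. Integrating term-by-term (or equivalently evaluating the antiderivative F(x) = 3*x^5/5 - 3*x^4/2 - 4*x^3/3 - 3*x^2/2 + 2*x at the endpoints):
  F(1) − F(−1) = -26/15 − (-64/15) = 38/15.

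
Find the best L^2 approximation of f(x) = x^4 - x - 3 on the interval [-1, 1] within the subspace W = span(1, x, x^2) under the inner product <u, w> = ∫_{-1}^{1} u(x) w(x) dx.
g(x) = 6*x^2/7 - x - 108/35

The best approximation g ∈ W is the orthogonal projection of f onto W. Writing g = a_0 + a_1 x + a_2 x^2, the coefficients solve the normal equations G · a = b where
  G_{ij} = <φ_i, φ_j> and b_i = <f, φ_i>, with φ_0 = 1, φ_1 = x, φ_2 = x^2.
G =
  [2, 0, 2/3]
  [0, 2/3, 0]
  [2/3, 0, 2/5],
b = (-28/5, -2/3, -12/7).
Solving gives a_0 = -108/35, a_1 = -1, a_2 = 6/7, so
  g(x) = 6*x^2/7 - x - 108/35.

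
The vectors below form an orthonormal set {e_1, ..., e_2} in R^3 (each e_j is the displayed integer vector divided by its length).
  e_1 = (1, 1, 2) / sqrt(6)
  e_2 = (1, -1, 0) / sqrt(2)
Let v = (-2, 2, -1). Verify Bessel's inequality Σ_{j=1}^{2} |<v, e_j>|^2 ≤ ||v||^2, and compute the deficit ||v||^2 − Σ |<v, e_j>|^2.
Σ |<v, e_j>|^2 = 26/3; ||v||^2 = 9; deficit = 1/3

Write each e_j = u_j / sqrt(<u_j, u_j>) where u_j is the displayed integer vector. Then <v, e_j> = <v, u_j> / sqrt(<u_j, u_j>), so |<v, e_j>|^2 = <v, u_j>^2 / <u_j, u_j>.
Coefficients: <v, e_1> = -2/sqrt(6), <v, e_2> = -4/sqrt(2).
Square and sum: Σ |<v, e_j>|^2 = 26/3.
Compute ||v||^2 = v·v = 9.
Deficit = 9 − 26/3 = 1/3 ≥ 0, confirming Bessel's inequality. (The deficit equals ||v − Σ <v,e_j> e_j||^2, the squared distance from v to span{e_j}.)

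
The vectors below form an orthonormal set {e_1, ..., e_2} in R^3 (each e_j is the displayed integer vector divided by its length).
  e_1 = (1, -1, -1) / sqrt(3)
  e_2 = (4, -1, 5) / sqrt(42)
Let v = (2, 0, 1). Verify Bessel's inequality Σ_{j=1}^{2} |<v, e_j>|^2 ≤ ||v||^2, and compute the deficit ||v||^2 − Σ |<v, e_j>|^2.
Σ |<v, e_j>|^2 = 61/14; ||v||^2 = 5; deficit = 9/14

Write each e_j = u_j / sqrt(<u_j, u_j>) where u_j is the displayed integer vector. Then <v, e_j> = <v, u_j> / sqrt(<u_j, u_j>), so |<v, e_j>|^2 = <v, u_j>^2 / <u_j, u_j>.
Coefficients: <v, e_1> = 1/sqrt(3), <v, e_2> = 13/sqrt(42).
Square and sum: Σ |<v, e_j>|^2 = 61/14.
Compute ||v||^2 = v·v = 5.
Deficit = 5 − 61/14 = 9/14 ≥ 0, confirming Bessel's inequality. (The deficit equals ||v − Σ <v,e_j> e_j||^2, the squared distance from v to span{e_j}.)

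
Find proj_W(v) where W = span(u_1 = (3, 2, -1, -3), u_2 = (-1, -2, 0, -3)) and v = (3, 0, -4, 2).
proj_W(v) = (569/318, 337/159, -58/159, 105/106)

Set up U = [u_1 | ... | u_2] ∈ R^(4×2). The projector onto W = col(U) is P = U (U^T U)^(-1) U^T.
Compute U^T U =
  [23, 2]
  [2, 14],
and U^T v = (7, -9).
Solve U^T U · c = U^T v for the coefficients: c = (58/159, -221/318). The projection is proj_W(v) = U c.
Check: (v - proj_W(v)) · u_1 = 0  (should be 0).
Check: (v - proj_W(v)) · u_2 = 0  (should be 0).
Result: proj_W(v) = (569/318, 337/159, -58/159, 105/106).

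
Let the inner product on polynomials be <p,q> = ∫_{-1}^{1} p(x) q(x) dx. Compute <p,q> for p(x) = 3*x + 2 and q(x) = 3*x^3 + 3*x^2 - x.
<p,q> = 28/5

Expand the product: p(x)·q(x) = 9*x^4 + 15*x^3 + 3*x^2 - 2*x.
∫_{-1}^{1} of each monomial x^k gives [2/(k+1) if k even, 0 if k odd]. Integrating term-by-term (or equivalently evaluating the antiderivative F(x) = 9*x^5/5 + 15*x^4/4 + x^3 - x^2 at the endpoints):
  F(1) − F(−1) = 111/20 − (-1/20) = 28/5.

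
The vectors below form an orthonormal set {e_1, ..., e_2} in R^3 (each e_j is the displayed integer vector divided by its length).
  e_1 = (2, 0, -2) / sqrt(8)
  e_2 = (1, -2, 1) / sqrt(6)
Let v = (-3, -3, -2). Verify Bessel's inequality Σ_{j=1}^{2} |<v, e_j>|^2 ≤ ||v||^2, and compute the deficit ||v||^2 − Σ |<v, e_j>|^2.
Σ |<v, e_j>|^2 = 2/3; ||v||^2 = 22; deficit = 64/3

Write each e_j = u_j / sqrt(<u_j, u_j>) where u_j is the displayed integer vector. Then <v, e_j> = <v, u_j> / sqrt(<u_j, u_j>), so |<v, e_j>|^2 = <v, u_j>^2 / <u_j, u_j>.
Coefficients: <v, e_1> = -2/sqrt(8), <v, e_2> = 1/sqrt(6).
Square and sum: Σ |<v, e_j>|^2 = 2/3.
Compute ||v||^2 = v·v = 22.
Deficit = 22 − 2/3 = 64/3 ≥ 0, confirming Bessel's inequality. (The deficit equals ||v − Σ <v,e_j> e_j||^2, the squared distance from v to span{e_j}.)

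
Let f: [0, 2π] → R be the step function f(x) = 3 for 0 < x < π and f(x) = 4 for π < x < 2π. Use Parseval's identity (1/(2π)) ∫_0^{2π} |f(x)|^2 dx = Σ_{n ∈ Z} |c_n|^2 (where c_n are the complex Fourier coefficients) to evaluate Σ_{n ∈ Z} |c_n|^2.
Σ |c_n|^2 = 25/2

Parseval equates the L^2 energy of f (normalised by 1/(2π)) with the ℓ^2 sum of its Fourier coefficients: (1/(2π)) ∫_0^{2π} |f|^2 = Σ |c_n|^2.
Compute the left side: (1/(2π)) [∫_0^π 3^2 dx + ∫_π^{2π} 4^2 dx] = (1/(2π)) · (9π + 16π) = (9 + 16)/2 = 25/2.
So Σ_{n ∈ Z} |c_n|^2 = 25/2.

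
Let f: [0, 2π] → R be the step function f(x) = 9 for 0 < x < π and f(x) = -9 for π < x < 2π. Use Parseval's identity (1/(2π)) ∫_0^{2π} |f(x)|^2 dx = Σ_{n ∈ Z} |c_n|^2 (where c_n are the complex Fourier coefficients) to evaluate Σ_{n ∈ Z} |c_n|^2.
Σ |c_n|^2 = 81

Parseval equates the L^2 energy of f (normalised by 1/(2π)) with the ℓ^2 sum of its Fourier coefficients: (1/(2π)) ∫_0^{2π} |f|^2 = Σ |c_n|^2.
Compute the left side: (1/(2π)) [∫_0^π 9^2 dx + ∫_π^{2π} (-9)^2 dx] = (1/(2π)) · (81π + 81π) = (81 + 81)/2 = 81.
So Σ_{n ∈ Z} |c_n|^2 = 81.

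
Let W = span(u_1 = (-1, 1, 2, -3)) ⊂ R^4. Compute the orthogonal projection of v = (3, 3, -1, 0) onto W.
proj_W(v) = (2/15, -2/15, -4/15, 2/5)

Set up U = [u_1 | ... | u_1] ∈ R^(4×1). The projector onto W = col(U) is P = U (U^T U)^(-1) U^T.
Compute U^T U =
  [15],
and U^T v = (-2).
Solve U^T U · c = U^T v for the coefficients: c = (-2/15). The projection is proj_W(v) = U c.
Check: (v - proj_W(v)) · u_1 = 0  (should be 0).
Result: proj_W(v) = (2/15, -2/15, -4/15, 2/5).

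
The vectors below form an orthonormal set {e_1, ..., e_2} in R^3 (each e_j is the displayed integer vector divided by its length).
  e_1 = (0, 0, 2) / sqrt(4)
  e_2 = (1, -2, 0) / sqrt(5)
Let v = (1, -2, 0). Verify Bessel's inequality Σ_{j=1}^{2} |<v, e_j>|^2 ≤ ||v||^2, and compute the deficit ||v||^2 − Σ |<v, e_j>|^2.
Σ |<v, e_j>|^2 = 5; ||v||^2 = 5; deficit = 0

Write each e_j = u_j / sqrt(<u_j, u_j>) where u_j is the displayed integer vector. Then <v, e_j> = <v, u_j> / sqrt(<u_j, u_j>), so |<v, e_j>|^2 = <v, u_j>^2 / <u_j, u_j>.
Coefficients: <v, e_1> = 0/sqrt(4), <v, e_2> = 5/sqrt(5).
Square and sum: Σ |<v, e_j>|^2 = 5.
Compute ||v||^2 = v·v = 5.
Deficit = 5 − 5 = 0 ≥ 0, confirming Bessel's inequality. (The deficit equals ||v − Σ <v,e_j> e_j||^2, the squared distance from v to span{e_j}.)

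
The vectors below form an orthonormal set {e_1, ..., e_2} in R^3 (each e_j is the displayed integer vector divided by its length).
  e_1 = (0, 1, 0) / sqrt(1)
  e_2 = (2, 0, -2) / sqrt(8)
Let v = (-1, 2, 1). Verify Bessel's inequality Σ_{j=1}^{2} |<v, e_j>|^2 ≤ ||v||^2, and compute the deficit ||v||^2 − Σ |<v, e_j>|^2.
Σ |<v, e_j>|^2 = 6; ||v||^2 = 6; deficit = 0

Write each e_j = u_j / sqrt(<u_j, u_j>) where u_j is the displayed integer vector. Then <v, e_j> = <v, u_j> / sqrt(<u_j, u_j>), so |<v, e_j>|^2 = <v, u_j>^2 / <u_j, u_j>.
Coefficients: <v, e_1> = 2/sqrt(1), <v, e_2> = -4/sqrt(8).
Square and sum: Σ |<v, e_j>|^2 = 6.
Compute ||v||^2 = v·v = 6.
Deficit = 6 − 6 = 0 ≥ 0, confirming Bessel's inequality. (The deficit equals ||v − Σ <v,e_j> e_j||^2, the squared distance from v to span{e_j}.)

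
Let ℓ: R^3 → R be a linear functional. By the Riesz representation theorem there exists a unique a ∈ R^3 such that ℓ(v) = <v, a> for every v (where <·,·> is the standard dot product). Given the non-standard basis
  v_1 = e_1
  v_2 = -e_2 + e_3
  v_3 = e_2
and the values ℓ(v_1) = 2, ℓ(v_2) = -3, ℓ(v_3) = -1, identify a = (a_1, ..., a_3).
a = (2, -1, -4)

Write a = (a_1, ..., a_3) in the standard basis. For each basis vector v_i, ℓ(v_i) = <v_i, a> is a linear equation in the a_j's. Collect the n equations into a matrix system V a = ℓ, where row i of V is v_i (expressed in the standard basis). Since V is invertible (lower-triangular with 1s on the diagonal, up to permutation), solve by back-substitution:
  V =
[[1, 0, 0],
 [0, -1, 1],
 [0, 1, 0]]
  V a = (2, -3, -1)
Solving gives a = (2, -1, -4).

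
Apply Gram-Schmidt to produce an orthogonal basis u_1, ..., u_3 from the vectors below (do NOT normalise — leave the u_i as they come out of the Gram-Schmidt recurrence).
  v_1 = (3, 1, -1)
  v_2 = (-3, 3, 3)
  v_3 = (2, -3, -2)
Orthogonal basis:
  u_1 = (3, 1, -1)
  u_2 = (-6/11, 42/11, 24/11)
  u_3 = (1/6, -1/6, 1/3)

Apply the Gram-Schmidt recurrence
  u_1 = v_1
  u_i = v_i − Σ_{j<i} ((v_i · u_j) / (u_j · u_j)) · u_j.

Step by step this gives:
  u_1 = (3, 1, -1)
  u_2 = (-6/11, 42/11, 24/11)
  u_3 = (1/6, -1/6, 1/3)

Orthogonality check:
  u_2 · u_1 = 0 (should be 0)
  u_3 · u_1 = 0 (should be 0)
  u_3 · u_2 = 0 (should be 0)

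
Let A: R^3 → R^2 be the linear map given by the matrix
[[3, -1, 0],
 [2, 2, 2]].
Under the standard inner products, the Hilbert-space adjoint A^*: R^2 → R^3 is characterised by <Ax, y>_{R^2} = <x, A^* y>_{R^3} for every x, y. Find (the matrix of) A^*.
A^* = A^T =
[[3, 2],
 [-1, 2],
 [0, 2]]

For real matrices with standard dot products, the defining identity <Ax, y> = <x, A^* y> gives (Ax)^T y = x^T (A^*) y, i.e. x^T A^T y = x^T (A^*) y. Since this holds for all x, y, we must have A^* = A^T. Therefore
A^* =
[[3, 2],
 [-1, 2],
 [0, 2]].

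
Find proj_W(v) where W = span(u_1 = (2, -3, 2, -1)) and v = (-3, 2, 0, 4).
proj_W(v) = (-16/9, 8/3, -16/9, 8/9)

Set up U = [u_1 | ... | u_1] ∈ R^(4×1). The projector onto W = col(U) is P = U (U^T U)^(-1) U^T.
Compute U^T U =
  [18],
and U^T v = (-16).
Solve U^T U · c = U^T v for the coefficients: c = (-8/9). The projection is proj_W(v) = U c.
Check: (v - proj_W(v)) · u_1 = 0  (should be 0).
Result: proj_W(v) = (-16/9, 8/3, -16/9, 8/9).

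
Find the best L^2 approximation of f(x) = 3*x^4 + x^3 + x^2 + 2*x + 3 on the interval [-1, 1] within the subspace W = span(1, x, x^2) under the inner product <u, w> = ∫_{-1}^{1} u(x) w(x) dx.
g(x) = 25*x^2/7 + 13*x/5 + 96/35

The best approximation g ∈ W is the orthogonal projection of f onto W. Writing g = a_0 + a_1 x + a_2 x^2, the coefficients solve the normal equations G · a = b where
  G_{ij} = <φ_i, φ_j> and b_i = <f, φ_i>, with φ_0 = 1, φ_1 = x, φ_2 = x^2.
G =
  [2, 0, 2/3]
  [0, 2/3, 0]
  [2/3, 0, 2/5],
b = (118/15, 26/15, 114/35).
Solving gives a_0 = 96/35, a_1 = 13/5, a_2 = 25/7, so
  g(x) = 25*x^2/7 + 13*x/5 + 96/35.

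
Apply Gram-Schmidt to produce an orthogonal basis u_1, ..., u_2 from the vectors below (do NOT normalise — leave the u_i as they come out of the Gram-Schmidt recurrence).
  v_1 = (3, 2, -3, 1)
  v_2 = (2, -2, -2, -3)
Orthogonal basis:
  u_1 = (3, 2, -3, 1)
  u_2 = (31/23, -56/23, -31/23, -74/23)

Apply the Gram-Schmidt recurrence
  u_1 = v_1
  u_i = v_i − Σ_{j<i} ((v_i · u_j) / (u_j · u_j)) · u_j.

Step by step this gives:
  u_1 = (3, 2, -3, 1)
  u_2 = (31/23, -56/23, -31/23, -74/23)

Orthogonality check:
  u_2 · u_1 = 0 (should be 0)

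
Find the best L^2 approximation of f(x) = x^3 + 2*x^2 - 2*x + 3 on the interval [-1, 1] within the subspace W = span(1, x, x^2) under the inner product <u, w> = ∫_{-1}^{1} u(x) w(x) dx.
g(x) = 2*x^2 - 7*x/5 + 3

The best approximation g ∈ W is the orthogonal projection of f onto W. Writing g = a_0 + a_1 x + a_2 x^2, the coefficients solve the normal equations G · a = b where
  G_{ij} = <φ_i, φ_j> and b_i = <f, φ_i>, with φ_0 = 1, φ_1 = x, φ_2 = x^2.
G =
  [2, 0, 2/3]
  [0, 2/3, 0]
  [2/3, 0, 2/5],
b = (22/3, -14/15, 14/5).
Solving gives a_0 = 3, a_1 = -7/5, a_2 = 2, so
  g(x) = 2*x^2 - 7*x/5 + 3.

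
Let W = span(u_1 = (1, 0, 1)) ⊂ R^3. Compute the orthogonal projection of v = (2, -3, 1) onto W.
proj_W(v) = (3/2, 0, 3/2)

Set up U = [u_1 | ... | u_1] ∈ R^(3×1). The projector onto W = col(U) is P = U (U^T U)^(-1) U^T.
Compute U^T U =
  [2],
and U^T v = (3).
Solve U^T U · c = U^T v for the coefficients: c = (3/2). The projection is proj_W(v) = U c.
Check: (v - proj_W(v)) · u_1 = 0  (should be 0).
Result: proj_W(v) = (3/2, 0, 3/2).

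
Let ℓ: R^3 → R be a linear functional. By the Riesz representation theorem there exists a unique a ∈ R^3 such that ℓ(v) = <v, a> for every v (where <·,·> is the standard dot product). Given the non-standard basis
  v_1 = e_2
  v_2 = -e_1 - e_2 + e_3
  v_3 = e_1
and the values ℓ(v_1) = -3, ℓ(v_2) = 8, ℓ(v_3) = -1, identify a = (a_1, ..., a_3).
a = (-1, -3, 4)

Write a = (a_1, ..., a_3) in the standard basis. For each basis vector v_i, ℓ(v_i) = <v_i, a> is a linear equation in the a_j's. Collect the n equations into a matrix system V a = ℓ, where row i of V is v_i (expressed in the standard basis). Since V is invertible (lower-triangular with 1s on the diagonal, up to permutation), solve by back-substitution:
  V =
[[0, 1, 0],
 [-1, -1, 1],
 [1, 0, 0]]
  V a = (-3, 8, -1)
Solving gives a = (-1, -3, 4).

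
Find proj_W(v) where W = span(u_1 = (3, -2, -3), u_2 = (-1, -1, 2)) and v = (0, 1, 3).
proj_W(v) = (-126/83, 29/83, 159/83)

Set up U = [u_1 | ... | u_2] ∈ R^(3×2). The projector onto W = col(U) is P = U (U^T U)^(-1) U^T.
Compute U^T U =
  [22, -7]
  [-7, 6],
and U^T v = (-11, 5).
Solve U^T U · c = U^T v for the coefficients: c = (-31/83, 33/83). The projection is proj_W(v) = U c.
Check: (v - proj_W(v)) · u_1 = 0  (should be 0).
Check: (v - proj_W(v)) · u_2 = 0  (should be 0).
Result: proj_W(v) = (-126/83, 29/83, 159/83).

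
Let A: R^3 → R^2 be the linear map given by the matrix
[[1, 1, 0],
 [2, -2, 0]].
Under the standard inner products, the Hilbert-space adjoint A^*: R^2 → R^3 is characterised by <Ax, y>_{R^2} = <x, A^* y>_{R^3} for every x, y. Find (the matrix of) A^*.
A^* = A^T =
[[1, 2],
 [1, -2],
 [0, 0]]

For real matrices with standard dot products, the defining identity <Ax, y> = <x, A^* y> gives (Ax)^T y = x^T (A^*) y, i.e. x^T A^T y = x^T (A^*) y. Since this holds for all x, y, we must have A^* = A^T. Therefore
A^* =
[[1, 2],
 [1, -2],
 [0, 0]].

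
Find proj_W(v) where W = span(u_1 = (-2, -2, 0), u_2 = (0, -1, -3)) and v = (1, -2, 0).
proj_W(v) = (-8/19, -11/19, -9/19)

Set up U = [u_1 | ... | u_2] ∈ R^(3×2). The projector onto W = col(U) is P = U (U^T U)^(-1) U^T.
Compute U^T U =
  [8, 2]
  [2, 10],
and U^T v = (2, 2).
Solve U^T U · c = U^T v for the coefficients: c = (4/19, 3/19). The projection is proj_W(v) = U c.
Check: (v - proj_W(v)) · u_1 = 0  (should be 0).
Check: (v - proj_W(v)) · u_2 = 0  (should be 0).
Result: proj_W(v) = (-8/19, -11/19, -9/19).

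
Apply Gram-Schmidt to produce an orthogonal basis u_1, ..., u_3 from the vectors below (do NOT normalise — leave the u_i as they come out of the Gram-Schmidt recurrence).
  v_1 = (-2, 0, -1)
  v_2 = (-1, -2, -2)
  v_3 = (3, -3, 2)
Orthogonal basis:
  u_1 = (-2, 0, -1)
  u_2 = (3/5, -2, -6/5)
  u_3 = (-22/29, -33/29, 44/29)

Apply the Gram-Schmidt recurrence
  u_1 = v_1
  u_i = v_i − Σ_{j<i} ((v_i · u_j) / (u_j · u_j)) · u_j.

Step by step this gives:
  u_1 = (-2, 0, -1)
  u_2 = (3/5, -2, -6/5)
  u_3 = (-22/29, -33/29, 44/29)

Orthogonality check:
  u_2 · u_1 = 0 (should be 0)
  u_3 · u_1 = 0 (should be 0)
  u_3 · u_2 = 0 (should be 0)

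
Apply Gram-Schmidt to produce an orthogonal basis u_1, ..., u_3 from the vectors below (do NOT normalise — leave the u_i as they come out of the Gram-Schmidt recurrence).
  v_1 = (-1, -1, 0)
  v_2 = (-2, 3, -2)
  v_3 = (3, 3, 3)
Orthogonal basis:
  u_1 = (-1, -1, 0)
  u_2 = (-5/2, 5/2, -2)
  u_3 = (-10/11, 10/11, 25/11)

Apply the Gram-Schmidt recurrence
  u_1 = v_1
  u_i = v_i − Σ_{j<i} ((v_i · u_j) / (u_j · u_j)) · u_j.

Step by step this gives:
  u_1 = (-1, -1, 0)
  u_2 = (-5/2, 5/2, -2)
  u_3 = (-10/11, 10/11, 25/11)

Orthogonality check:
  u_2 · u_1 = 0 (should be 0)
  u_3 · u_1 = 0 (should be 0)
  u_3 · u_2 = 0 (should be 0)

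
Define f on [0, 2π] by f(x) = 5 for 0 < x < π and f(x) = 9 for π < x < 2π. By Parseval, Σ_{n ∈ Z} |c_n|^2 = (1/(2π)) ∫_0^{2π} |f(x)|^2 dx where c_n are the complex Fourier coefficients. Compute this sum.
Σ |c_n|^2 = 53

Parseval equates the L^2 energy of f (normalised by 1/(2π)) with the ℓ^2 sum of its Fourier coefficients: (1/(2π)) ∫_0^{2π} |f|^2 = Σ |c_n|^2.
Compute the left side: (1/(2π)) [∫_0^π 5^2 dx + ∫_π^{2π} 9^2 dx] = (1/(2π)) · (25π + 81π) = (25 + 81)/2 = 53.
So Σ_{n ∈ Z} |c_n|^2 = 53.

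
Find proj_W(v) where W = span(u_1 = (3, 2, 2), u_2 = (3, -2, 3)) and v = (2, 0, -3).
proj_W(v) = (-54/253, 168/253, -87/253)

Set up U = [u_1 | ... | u_2] ∈ R^(3×2). The projector onto W = col(U) is P = U (U^T U)^(-1) U^T.
Compute U^T U =
  [17, 11]
  [11, 22],
and U^T v = (0, -3).
Solve U^T U · c = U^T v for the coefficients: c = (3/23, -51/253). The projection is proj_W(v) = U c.
Check: (v - proj_W(v)) · u_1 = 0  (should be 0).
Check: (v - proj_W(v)) · u_2 = 0  (should be 0).
Result: proj_W(v) = (-54/253, 168/253, -87/253).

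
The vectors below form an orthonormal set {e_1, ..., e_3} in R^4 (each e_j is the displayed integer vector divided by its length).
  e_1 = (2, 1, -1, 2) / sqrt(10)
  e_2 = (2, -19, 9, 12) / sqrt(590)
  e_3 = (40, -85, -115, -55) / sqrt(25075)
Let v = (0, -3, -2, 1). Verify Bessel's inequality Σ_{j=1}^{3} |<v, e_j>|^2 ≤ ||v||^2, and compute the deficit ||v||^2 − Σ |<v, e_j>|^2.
Σ |<v, e_j>|^2 = 202/17; ||v||^2 = 14; deficit = 36/17

Write each e_j = u_j / sqrt(<u_j, u_j>) where u_j is the displayed integer vector. Then <v, e_j> = <v, u_j> / sqrt(<u_j, u_j>), so |<v, e_j>|^2 = <v, u_j>^2 / <u_j, u_j>.
Coefficients: <v, e_1> = 1/sqrt(10), <v, e_2> = 51/sqrt(590), <v, e_3> = 430/sqrt(25075).
Square and sum: Σ |<v, e_j>|^2 = 202/17.
Compute ||v||^2 = v·v = 14.
Deficit = 14 − 202/17 = 36/17 ≥ 0, confirming Bessel's inequality. (The deficit equals ||v − Σ <v,e_j> e_j||^2, the squared distance from v to span{e_j}.)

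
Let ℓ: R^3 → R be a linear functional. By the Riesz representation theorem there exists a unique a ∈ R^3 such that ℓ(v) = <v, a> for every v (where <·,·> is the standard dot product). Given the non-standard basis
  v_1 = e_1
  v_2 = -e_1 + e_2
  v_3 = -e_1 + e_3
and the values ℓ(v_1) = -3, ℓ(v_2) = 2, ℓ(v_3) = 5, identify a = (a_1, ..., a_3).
a = (-3, -1, 2)

Write a = (a_1, ..., a_3) in the standard basis. For each basis vector v_i, ℓ(v_i) = <v_i, a> is a linear equation in the a_j's. Collect the n equations into a matrix system V a = ℓ, where row i of V is v_i (expressed in the standard basis). Since V is invertible (lower-triangular with 1s on the diagonal, up to permutation), solve by back-substitution:
  V =
[[1, 0, 0],
 [-1, 1, 0],
 [-1, 0, 1]]
  V a = (-3, 2, 5)
Solving gives a = (-3, -1, 2).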